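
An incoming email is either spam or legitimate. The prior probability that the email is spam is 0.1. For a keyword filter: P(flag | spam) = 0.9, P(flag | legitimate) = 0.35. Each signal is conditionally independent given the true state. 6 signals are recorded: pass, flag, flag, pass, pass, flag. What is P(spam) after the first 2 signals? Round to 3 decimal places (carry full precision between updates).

After 'pass': P(spam) = 0.1·0.1000 / (0.1·0.1000 + 0.65·0.9000) ≈ 0.0168
After 'flag': P(spam) = 0.9·0.0168 / (0.9·0.0168 + 0.35·0.9832) ≈ 0.0421

0.042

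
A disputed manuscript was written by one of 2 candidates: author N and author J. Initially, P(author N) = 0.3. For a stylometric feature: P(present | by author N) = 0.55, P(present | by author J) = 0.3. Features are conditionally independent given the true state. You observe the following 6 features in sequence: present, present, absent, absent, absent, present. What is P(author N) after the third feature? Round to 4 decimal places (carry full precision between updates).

Apply Bayes' rule sequentially, carrying P(author N) forward.
After 'present': P(author N) = 0.55·0.3000 / (0.55·0.3000 + 0.3·0.7000) ≈ 0.4400
After 'present': P(author N) = 0.55·0.4400 / (0.55·0.4400 + 0.3·0.5600) ≈ 0.5902
After 'absent': P(author N) = 0.45·0.5902 / (0.45·0.5902 + 0.7·0.4098) ≈ 0.4808

0.4808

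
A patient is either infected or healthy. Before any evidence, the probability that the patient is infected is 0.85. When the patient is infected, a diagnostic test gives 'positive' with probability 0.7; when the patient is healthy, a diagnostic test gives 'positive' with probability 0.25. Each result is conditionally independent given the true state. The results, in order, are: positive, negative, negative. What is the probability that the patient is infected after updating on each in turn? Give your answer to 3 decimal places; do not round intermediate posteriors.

Each posterior becomes the prior for the next update.
After 'positive': P(infected) = 0.7·0.8500 / (0.7·0.8500 + 0.25·0.1500) ≈ 0.9407
After 'negative': P(infected) = 0.3·0.9407 / (0.3·0.9407 + 0.75·0.0593) ≈ 0.8639
After 'negative': P(infected) = 0.3·0.8639 / (0.3·0.8639 + 0.75·0.1361) ≈ 0.7174

0.717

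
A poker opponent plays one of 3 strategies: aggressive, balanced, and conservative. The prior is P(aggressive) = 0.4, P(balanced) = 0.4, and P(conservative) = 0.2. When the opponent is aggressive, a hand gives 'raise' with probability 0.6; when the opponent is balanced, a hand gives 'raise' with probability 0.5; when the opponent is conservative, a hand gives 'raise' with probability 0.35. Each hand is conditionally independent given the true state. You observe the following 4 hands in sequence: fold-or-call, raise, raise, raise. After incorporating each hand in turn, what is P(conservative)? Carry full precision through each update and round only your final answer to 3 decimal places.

0.086

After 'fold-or-call': normaliser = 0.4·0.4000 + 0.5·0.4000 + 0.65·0.2000; P(aggressive) ≈ 0.3265, P(balanced) ≈ 0.4082, P(conservative) ≈ 0.2653
After 'raise': normaliser = 0.6·0.3265 + 0.5·0.4082 + 0.35·0.2653; P(aggressive) ≈ 0.3975, P(balanced) ≈ 0.4141, P(conservative) ≈ 0.1884
After 'raise': normaliser = 0.6·0.3975 + 0.5·0.4141 + 0.35·0.1884; P(aggressive) ≈ 0.4663, P(balanced) ≈ 0.4048, P(conservative) ≈ 0.1289
After 'raise': normaliser = 0.6·0.4663 + 0.5·0.4048 + 0.35·0.1289; P(aggressive) ≈ 0.5306, P(balanced) ≈ 0.3838, P(conservative) ≈ 0.0856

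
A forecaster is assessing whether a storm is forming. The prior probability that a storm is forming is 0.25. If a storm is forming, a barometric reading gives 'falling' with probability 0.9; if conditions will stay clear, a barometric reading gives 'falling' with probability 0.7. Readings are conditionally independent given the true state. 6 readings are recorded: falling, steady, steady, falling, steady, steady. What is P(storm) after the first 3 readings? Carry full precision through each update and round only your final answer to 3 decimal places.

0.045

After 'falling': P(storm) = 0.9·0.2500 / (0.9·0.2500 + 0.7·0.7500) ≈ 0.3000
After 'steady': P(storm) = 0.1·0.3000 / (0.1·0.3000 + 0.3·0.7000) ≈ 0.1250
After 'steady': P(storm) = 0.1·0.1250 / (0.1·0.1250 + 0.3·0.8750) ≈ 0.0455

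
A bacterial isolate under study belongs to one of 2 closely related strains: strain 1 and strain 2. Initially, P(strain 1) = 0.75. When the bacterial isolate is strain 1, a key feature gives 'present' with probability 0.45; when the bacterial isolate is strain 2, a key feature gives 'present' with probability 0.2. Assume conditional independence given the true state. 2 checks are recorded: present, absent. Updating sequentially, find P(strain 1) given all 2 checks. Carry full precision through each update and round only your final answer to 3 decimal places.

Each posterior becomes the prior for the next update.
After 'present': P(strain 1) = 0.45·0.7500 / (0.45·0.7500 + 0.2·0.2500) ≈ 0.8710
After 'absent': P(strain 1) = 0.55·0.8710 / (0.55·0.8710 + 0.8·0.1290) ≈ 0.8227

0.823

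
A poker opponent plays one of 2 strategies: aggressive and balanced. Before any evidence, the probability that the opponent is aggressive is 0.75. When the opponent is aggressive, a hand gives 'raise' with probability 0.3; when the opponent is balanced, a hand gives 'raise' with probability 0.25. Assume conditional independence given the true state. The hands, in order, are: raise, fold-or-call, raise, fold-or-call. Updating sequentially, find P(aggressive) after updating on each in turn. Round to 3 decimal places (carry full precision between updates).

After 'raise': P(aggressive) = 0.3·0.7500 / (0.3·0.7500 + 0.25·0.2500) ≈ 0.7826
After 'fold-or-call': P(aggressive) = 0.7·0.7826 / (0.7·0.7826 + 0.75·0.2174) ≈ 0.7706
After 'raise': P(aggressive) = 0.3·0.7706 / (0.3·0.7706 + 0.25·0.2294) ≈ 0.8013
After 'fold-or-call': P(aggressive) = 0.7·0.8013 / (0.7·0.8013 + 0.75·0.1987) ≈ 0.7901

0.790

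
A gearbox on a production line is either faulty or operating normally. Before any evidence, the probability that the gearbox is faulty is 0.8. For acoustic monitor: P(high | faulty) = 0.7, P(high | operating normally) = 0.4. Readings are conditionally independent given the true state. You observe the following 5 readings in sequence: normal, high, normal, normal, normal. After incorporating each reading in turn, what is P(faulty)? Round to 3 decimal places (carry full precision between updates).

0.304

After 'normal': P(faulty) = 0.3·0.8000 / (0.3·0.8000 + 0.6·0.2000) ≈ 0.6667
After 'high': P(faulty) = 0.7·0.6667 / (0.7·0.6667 + 0.4·0.3333) ≈ 0.7778
After 'normal': P(faulty) = 0.3·0.7778 / (0.3·0.7778 + 0.6·0.2222) ≈ 0.6364
After 'normal': P(faulty) = 0.3·0.6364 / (0.3·0.6364 + 0.6·0.3636) ≈ 0.4667
After 'normal': P(faulty) = 0.3·0.4667 / (0.3·0.4667 + 0.6·0.5333) ≈ 0.3043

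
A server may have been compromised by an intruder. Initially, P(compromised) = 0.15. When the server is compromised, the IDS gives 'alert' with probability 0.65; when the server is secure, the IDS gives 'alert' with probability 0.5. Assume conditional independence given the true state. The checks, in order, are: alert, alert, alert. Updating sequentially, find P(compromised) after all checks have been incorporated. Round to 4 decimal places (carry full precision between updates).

0.2794

After 'alert': P(compromised) = 0.65·0.1500 / (0.65·0.1500 + 0.5·0.8500) ≈ 0.1866
After 'alert': P(compromised) = 0.65·0.1866 / (0.65·0.1866 + 0.5·0.8134) ≈ 0.2297
After 'alert': P(compromised) = 0.65·0.2297 / (0.65·0.2297 + 0.5·0.7703) ≈ 0.2794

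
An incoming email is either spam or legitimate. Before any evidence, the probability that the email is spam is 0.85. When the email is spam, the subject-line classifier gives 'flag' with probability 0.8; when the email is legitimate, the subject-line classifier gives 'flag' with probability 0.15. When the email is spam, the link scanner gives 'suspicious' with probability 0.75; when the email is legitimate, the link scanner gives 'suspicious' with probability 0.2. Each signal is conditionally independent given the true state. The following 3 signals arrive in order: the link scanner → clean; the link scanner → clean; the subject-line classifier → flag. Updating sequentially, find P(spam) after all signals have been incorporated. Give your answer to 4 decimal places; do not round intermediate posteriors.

0.7469

After the link scanner='clean': P(spam) = 0.25·0.8500 / (0.25·0.8500 + 0.8·0.1500) ≈ 0.6391
After the link scanner='clean': P(spam) = 0.25·0.6391 / (0.25·0.6391 + 0.8·0.3609) ≈ 0.3562
After the subject-line classifier='flag': P(spam) = 0.8·0.3562 / (0.8·0.3562 + 0.15·0.6438) ≈ 0.7469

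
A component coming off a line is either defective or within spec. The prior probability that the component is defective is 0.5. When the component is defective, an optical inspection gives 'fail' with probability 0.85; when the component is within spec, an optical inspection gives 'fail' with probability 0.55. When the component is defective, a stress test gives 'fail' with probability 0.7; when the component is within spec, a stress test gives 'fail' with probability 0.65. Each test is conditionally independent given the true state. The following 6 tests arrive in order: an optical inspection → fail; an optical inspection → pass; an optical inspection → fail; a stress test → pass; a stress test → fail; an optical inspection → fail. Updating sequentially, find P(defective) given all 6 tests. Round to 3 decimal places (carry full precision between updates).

After an optical inspection='fail': P(defective) = 0.85·0.5000 / (0.85·0.5000 + 0.55·0.5000) ≈ 0.6071
After an optical inspection='pass': P(defective) = 0.15·0.6071 / (0.15·0.6071 + 0.45·0.3929) ≈ 0.3400
After an optical inspection='fail': P(defective) = 0.85·0.3400 / (0.85·0.3400 + 0.55·0.6600) ≈ 0.4433
After a stress test='pass': P(defective) = 0.3·0.4433 / (0.3·0.4433 + 0.35·0.5567) ≈ 0.4056
After a stress test='fail': P(defective) = 0.7·0.4056 / (0.7·0.4056 + 0.65·0.5944) ≈ 0.4236
After an optical inspection='fail': P(defective) = 0.85·0.4236 / (0.85·0.4236 + 0.55·0.5764) ≈ 0.5318

0.532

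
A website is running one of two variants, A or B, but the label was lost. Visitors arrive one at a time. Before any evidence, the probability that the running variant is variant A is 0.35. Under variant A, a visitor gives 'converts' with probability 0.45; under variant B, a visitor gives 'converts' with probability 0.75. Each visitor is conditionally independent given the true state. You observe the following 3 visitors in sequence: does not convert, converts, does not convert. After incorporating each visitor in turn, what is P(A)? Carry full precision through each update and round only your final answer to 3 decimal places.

0.610

Each posterior becomes the prior for the next update.
After 'does not convert': P(A) = 0.55·0.3500 / (0.55·0.3500 + 0.25·0.6500) ≈ 0.5423
After 'converts': P(A) = 0.45·0.5423 / (0.45·0.5423 + 0.75·0.4577) ≈ 0.4155
After 'does not convert': P(A) = 0.55·0.4155 / (0.55·0.4155 + 0.25·0.5845) ≈ 0.6099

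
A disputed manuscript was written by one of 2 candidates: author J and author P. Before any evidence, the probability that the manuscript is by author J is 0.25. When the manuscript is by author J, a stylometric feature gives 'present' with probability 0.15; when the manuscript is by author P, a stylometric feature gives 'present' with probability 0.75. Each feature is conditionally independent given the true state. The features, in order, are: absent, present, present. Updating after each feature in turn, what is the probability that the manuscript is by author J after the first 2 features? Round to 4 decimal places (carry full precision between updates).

Apply Bayes' rule sequentially, carrying P(author J) forward.
After 'absent': P(author J) = 0.85·0.2500 / (0.85·0.2500 + 0.25·0.7500) ≈ 0.5312
After 'present': P(author J) = 0.15·0.5312 / (0.15·0.5312 + 0.75·0.4688) ≈ 0.1848

0.1848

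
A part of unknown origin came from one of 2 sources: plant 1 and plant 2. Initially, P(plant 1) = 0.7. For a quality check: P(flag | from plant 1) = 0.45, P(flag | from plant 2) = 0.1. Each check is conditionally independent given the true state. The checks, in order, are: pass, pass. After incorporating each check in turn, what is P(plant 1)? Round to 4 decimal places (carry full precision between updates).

After 'pass': P(plant 1) = 0.55·0.7000 / (0.55·0.7000 + 0.9·0.3000) ≈ 0.5878
After 'pass': P(plant 1) = 0.55·0.5878 / (0.55·0.5878 + 0.9·0.4122) ≈ 0.4656

0.4656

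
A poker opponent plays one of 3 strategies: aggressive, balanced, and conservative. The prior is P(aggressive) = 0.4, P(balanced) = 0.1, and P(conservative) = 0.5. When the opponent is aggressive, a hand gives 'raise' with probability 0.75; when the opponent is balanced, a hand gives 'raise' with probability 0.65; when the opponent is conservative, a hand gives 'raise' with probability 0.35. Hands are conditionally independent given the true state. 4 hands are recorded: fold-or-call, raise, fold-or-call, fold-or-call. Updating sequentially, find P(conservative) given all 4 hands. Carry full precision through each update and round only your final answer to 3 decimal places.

0.865

After 'fold-or-call': normaliser = 0.25·0.4000 + 0.35·0.1000 + 0.65·0.5000; P(aggressive) ≈ 0.2174, P(balanced) ≈ 0.0761, P(conservative) ≈ 0.7065
After 'raise': normaliser = 0.75·0.2174 + 0.65·0.0761 + 0.35·0.7065; P(aggressive) ≈ 0.3546, P(balanced) ≈ 0.1076, P(conservative) ≈ 0.5378
After 'fold-or-call': normaliser = 0.25·0.3546 + 0.35·0.1076 + 0.65·0.5378; P(aggressive) ≈ 0.1863, P(balanced) ≈ 0.0791, P(conservative) ≈ 0.7346
After 'fold-or-call': normaliser = 0.25·0.1863 + 0.35·0.0791 + 0.65·0.7346; P(aggressive) ≈ 0.0844, P(balanced) ≈ 0.0502, P(conservative) ≈ 0.8654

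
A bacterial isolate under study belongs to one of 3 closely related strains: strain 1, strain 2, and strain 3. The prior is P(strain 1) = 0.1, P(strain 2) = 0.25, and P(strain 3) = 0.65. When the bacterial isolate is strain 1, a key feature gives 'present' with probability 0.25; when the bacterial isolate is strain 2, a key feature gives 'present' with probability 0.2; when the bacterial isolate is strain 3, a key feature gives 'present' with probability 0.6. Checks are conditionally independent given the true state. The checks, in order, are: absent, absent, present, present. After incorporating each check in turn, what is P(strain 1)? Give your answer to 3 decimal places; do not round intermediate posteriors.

0.074

Apply Bayes' rule sequentially, carrying P(strain 1) forward.
After 'absent': normaliser = 0.75·0.1000 + 0.8·0.2500 + 0.4·0.6500; P(strain 1) ≈ 0.1402, P(strain 2) ≈ 0.3738, P(strain 3) ≈ 0.4860
After 'absent': normaliser = 0.75·0.1402 + 0.8·0.3738 + 0.4·0.4860; P(strain 1) ≈ 0.1756, P(strain 2) ≈ 0.4996, P(strain 3) ≈ 0.3247
After 'present': normaliser = 0.25·0.1756 + 0.2·0.4996 + 0.6·0.3247; P(strain 1) ≈ 0.1297, P(strain 2) ≈ 0.2950, P(strain 3) ≈ 0.5753
After 'present': normaliser = 0.25·0.1297 + 0.2·0.2950 + 0.6·0.5753; P(strain 1) ≈ 0.0742, P(strain 2) ≈ 0.1351, P(strain 3) ≈ 0.7906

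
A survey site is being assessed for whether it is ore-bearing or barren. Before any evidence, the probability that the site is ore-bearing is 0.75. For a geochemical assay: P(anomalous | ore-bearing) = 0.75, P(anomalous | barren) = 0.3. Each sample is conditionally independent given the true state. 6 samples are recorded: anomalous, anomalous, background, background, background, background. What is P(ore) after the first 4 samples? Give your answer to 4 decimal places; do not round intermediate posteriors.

After 'anomalous': P(ore) = 0.75·0.7500 / (0.75·0.7500 + 0.3·0.2500) ≈ 0.8824
After 'anomalous': P(ore) = 0.75·0.8824 / (0.75·0.8824 + 0.3·0.1176) ≈ 0.9494
After 'background': P(ore) = 0.25·0.9494 / (0.25·0.9494 + 0.7·0.0506) ≈ 0.8701
After 'background': P(ore) = 0.25·0.8701 / (0.25·0.8701 + 0.7·0.1299) ≈ 0.7052

0.7052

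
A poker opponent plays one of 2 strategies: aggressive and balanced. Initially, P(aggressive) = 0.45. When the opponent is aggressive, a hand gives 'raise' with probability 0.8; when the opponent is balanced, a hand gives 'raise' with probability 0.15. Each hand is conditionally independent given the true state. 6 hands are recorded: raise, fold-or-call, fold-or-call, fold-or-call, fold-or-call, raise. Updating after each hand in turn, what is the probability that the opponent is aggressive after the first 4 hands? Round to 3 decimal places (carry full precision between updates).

0.054

Apply Bayes' rule sequentially, carrying P(aggressive) forward.
After 'raise': P(aggressive) = 0.8·0.4500 / (0.8·0.4500 + 0.15·0.5500) ≈ 0.8136
After 'fold-or-call': P(aggressive) = 0.2·0.8136 / (0.2·0.8136 + 0.85·0.1864) ≈ 0.5066
After 'fold-or-call': P(aggressive) = 0.2·0.5066 / (0.2·0.5066 + 0.85·0.4934) ≈ 0.1946
After 'fold-or-call': P(aggressive) = 0.2·0.1946 / (0.2·0.1946 + 0.85·0.8054) ≈ 0.0538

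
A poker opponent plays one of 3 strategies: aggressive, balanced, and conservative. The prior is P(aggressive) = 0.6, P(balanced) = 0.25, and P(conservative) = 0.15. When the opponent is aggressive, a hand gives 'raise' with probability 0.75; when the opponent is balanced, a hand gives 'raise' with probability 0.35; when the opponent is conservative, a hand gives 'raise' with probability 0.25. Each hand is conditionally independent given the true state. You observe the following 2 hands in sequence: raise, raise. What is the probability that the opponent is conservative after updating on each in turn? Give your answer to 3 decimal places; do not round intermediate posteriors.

0.025

After 'raise': normaliser = 0.75·0.6000 + 0.35·0.2500 + 0.25·0.1500; P(aggressive) ≈ 0.7826, P(balanced) ≈ 0.1522, P(conservative) ≈ 0.0652
After 'raise': normaliser = 0.75·0.7826 + 0.35·0.1522 + 0.25·0.0652; P(aggressive) ≈ 0.8940, P(balanced) ≈ 0.0811, P(conservative) ≈ 0.0248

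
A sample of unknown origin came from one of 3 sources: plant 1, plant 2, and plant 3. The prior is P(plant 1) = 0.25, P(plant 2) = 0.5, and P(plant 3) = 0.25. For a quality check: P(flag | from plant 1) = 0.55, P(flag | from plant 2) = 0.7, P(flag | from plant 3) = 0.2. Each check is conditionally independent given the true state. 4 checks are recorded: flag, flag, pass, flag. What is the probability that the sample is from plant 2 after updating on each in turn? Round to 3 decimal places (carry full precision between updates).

0.717

After 'flag': normaliser = 0.55·0.2500 + 0.7·0.5000 + 0.2·0.2500; P(plant 1) ≈ 0.2558, P(plant 2) ≈ 0.6512, P(plant 3) ≈ 0.0930
After 'flag': normaliser = 0.55·0.2558 + 0.7·0.6512 + 0.2·0.0930; P(plant 1) ≈ 0.2287, P(plant 2) ≈ 0.7410, P(plant 3) ≈ 0.0302
After 'pass': normaliser = 0.45·0.2287 + 0.3·0.7410 + 0.8·0.0302; P(plant 1) ≈ 0.2946, P(plant 2) ≈ 0.6362, P(plant 3) ≈ 0.0692
After 'flag': normaliser = 0.55·0.2946 + 0.7·0.6362 + 0.2·0.0692; P(plant 1) ≈ 0.2608, P(plant 2) ≈ 0.7169, P(plant 3) ≈ 0.0223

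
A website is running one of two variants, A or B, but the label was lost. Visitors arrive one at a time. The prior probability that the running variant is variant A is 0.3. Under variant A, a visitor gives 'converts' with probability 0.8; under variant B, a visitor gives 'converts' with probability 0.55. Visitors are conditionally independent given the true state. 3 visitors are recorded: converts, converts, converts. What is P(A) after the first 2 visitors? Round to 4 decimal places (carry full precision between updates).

Apply Bayes' rule sequentially, carrying P(A) forward.
After 'converts': P(A) = 0.8·0.3000 / (0.8·0.3000 + 0.55·0.7000) ≈ 0.3840
After 'converts': P(A) = 0.8·0.3840 / (0.8·0.3840 + 0.55·0.6160) ≈ 0.4755

0.4755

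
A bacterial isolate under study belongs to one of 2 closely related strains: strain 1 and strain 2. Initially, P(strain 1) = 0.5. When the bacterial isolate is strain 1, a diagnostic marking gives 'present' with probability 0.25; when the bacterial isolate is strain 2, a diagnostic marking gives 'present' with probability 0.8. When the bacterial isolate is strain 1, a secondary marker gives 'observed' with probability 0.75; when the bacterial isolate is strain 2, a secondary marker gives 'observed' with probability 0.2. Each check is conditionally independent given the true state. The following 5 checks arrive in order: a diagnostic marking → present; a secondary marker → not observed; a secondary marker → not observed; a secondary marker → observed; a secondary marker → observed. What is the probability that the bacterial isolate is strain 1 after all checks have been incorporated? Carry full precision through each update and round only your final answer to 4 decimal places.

After a diagnostic marking='present': P(strain 1) = 0.25·0.5000 / (0.25·0.5000 + 0.8·0.5000) ≈ 0.2381
After a secondary marker='not observed': P(strain 1) = 0.25·0.2381 / (0.25·0.2381 + 0.8·0.7619) ≈ 0.0890
After a secondary marker='not observed': P(strain 1) = 0.25·0.0890 / (0.25·0.0890 + 0.8·0.9110) ≈ 0.0296
After a secondary marker='observed': P(strain 1) = 0.75·0.0296 / (0.75·0.0296 + 0.2·0.9704) ≈ 0.1027
After a secondary marker='observed': P(strain 1) = 0.75·0.1027 / (0.75·0.1027 + 0.2·0.8973) ≈ 0.3003

0.3003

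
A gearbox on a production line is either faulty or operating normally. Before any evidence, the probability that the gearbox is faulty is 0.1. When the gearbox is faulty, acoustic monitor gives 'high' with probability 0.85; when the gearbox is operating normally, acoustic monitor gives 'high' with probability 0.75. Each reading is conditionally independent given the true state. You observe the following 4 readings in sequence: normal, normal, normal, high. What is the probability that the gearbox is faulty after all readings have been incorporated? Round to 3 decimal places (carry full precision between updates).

0.026

After 'normal': P(faulty) = 0.15·0.1000 / (0.15·0.1000 + 0.25·0.9000) ≈ 0.0625
After 'normal': P(faulty) = 0.15·0.0625 / (0.15·0.0625 + 0.25·0.9375) ≈ 0.0385
After 'normal': P(faulty) = 0.15·0.0385 / (0.15·0.0385 + 0.25·0.9615) ≈ 0.0234
After 'high': P(faulty) = 0.85·0.0234 / (0.85·0.0234 + 0.75·0.9766) ≈ 0.0265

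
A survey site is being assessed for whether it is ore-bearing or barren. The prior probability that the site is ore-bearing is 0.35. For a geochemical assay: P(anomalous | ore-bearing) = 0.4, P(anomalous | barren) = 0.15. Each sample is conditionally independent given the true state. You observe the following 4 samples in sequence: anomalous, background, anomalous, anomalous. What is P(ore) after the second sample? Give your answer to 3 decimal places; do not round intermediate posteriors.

0.503

Apply Bayes' rule sequentially, carrying P(ore) forward.
After 'anomalous': P(ore) = 0.4·0.3500 / (0.4·0.3500 + 0.15·0.6500) ≈ 0.5895
After 'background': P(ore) = 0.6·0.5895 / (0.6·0.5895 + 0.85·0.4105) ≈ 0.5034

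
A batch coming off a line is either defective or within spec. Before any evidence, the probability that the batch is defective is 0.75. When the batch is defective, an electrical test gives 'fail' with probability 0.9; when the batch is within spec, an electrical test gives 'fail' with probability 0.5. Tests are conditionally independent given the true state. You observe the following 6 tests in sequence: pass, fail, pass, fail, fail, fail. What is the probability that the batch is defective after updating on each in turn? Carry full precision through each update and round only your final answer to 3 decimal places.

0.557

After 'pass': P(defective) = 0.1·0.7500 / (0.1·0.7500 + 0.5·0.2500) ≈ 0.3750
After 'fail': P(defective) = 0.9·0.3750 / (0.9·0.3750 + 0.5·0.6250) ≈ 0.5192
After 'pass': P(defective) = 0.1·0.5192 / (0.1·0.5192 + 0.5·0.4808) ≈ 0.1776
After 'fail': P(defective) = 0.9·0.1776 / (0.9·0.1776 + 0.5·0.8224) ≈ 0.2800
After 'fail': P(defective) = 0.9·0.2800 / (0.9·0.2800 + 0.5·0.7200) ≈ 0.4117
After 'fail': P(defective) = 0.9·0.4117 / (0.9·0.4117 + 0.5·0.5883) ≈ 0.5575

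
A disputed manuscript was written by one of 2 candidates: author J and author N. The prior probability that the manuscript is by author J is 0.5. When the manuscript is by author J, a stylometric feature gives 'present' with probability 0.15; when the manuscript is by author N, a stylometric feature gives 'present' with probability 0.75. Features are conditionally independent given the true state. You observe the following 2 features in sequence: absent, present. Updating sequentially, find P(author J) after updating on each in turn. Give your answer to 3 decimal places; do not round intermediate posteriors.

After 'absent': P(author J) = 0.85·0.5000 / (0.85·0.5000 + 0.25·0.5000) ≈ 0.7727
After 'present': P(author J) = 0.15·0.7727 / (0.15·0.7727 + 0.75·0.2273) ≈ 0.4048

0.405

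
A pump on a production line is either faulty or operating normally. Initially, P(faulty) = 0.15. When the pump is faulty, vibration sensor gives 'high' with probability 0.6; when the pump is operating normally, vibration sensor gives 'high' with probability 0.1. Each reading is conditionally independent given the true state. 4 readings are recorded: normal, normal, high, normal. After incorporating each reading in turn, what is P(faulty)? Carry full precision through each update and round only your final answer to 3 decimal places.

0.085

Each posterior becomes the prior for the next update.
After 'normal': P(faulty) = 0.4·0.1500 / (0.4·0.1500 + 0.9·0.8500) ≈ 0.0727
After 'normal': P(faulty) = 0.4·0.0727 / (0.4·0.0727 + 0.9·0.9273) ≈ 0.0337
After 'high': P(faulty) = 0.6·0.0337 / (0.6·0.0337 + 0.1·0.9663) ≈ 0.1730
After 'normal': P(faulty) = 0.4·0.1730 / (0.4·0.1730 + 0.9·0.8270) ≈ 0.0850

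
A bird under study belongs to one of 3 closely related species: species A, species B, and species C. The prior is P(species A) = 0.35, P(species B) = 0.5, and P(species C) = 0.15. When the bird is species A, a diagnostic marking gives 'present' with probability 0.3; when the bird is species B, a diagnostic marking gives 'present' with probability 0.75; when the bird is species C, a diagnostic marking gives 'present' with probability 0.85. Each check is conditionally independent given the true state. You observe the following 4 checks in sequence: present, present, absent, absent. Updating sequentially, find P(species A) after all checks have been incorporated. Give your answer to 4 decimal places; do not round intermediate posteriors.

0.4354

After 'present': normaliser = 0.3·0.3500 + 0.75·0.5000 + 0.85·0.1500; P(species A) ≈ 0.1728, P(species B) ≈ 0.6173, P(species C) ≈ 0.2099
After 'present': normaliser = 0.3·0.1728 + 0.75·0.6173 + 0.85·0.2099; P(species A) ≈ 0.0748, P(species B) ≈ 0.6679, P(species C) ≈ 0.2573
After 'absent': normaliser = 0.7·0.0748 + 0.25·0.6679 + 0.15·0.2573; P(species A) ≈ 0.2030, P(species B) ≈ 0.6473, P(species C) ≈ 0.1497
After 'absent': normaliser = 0.7·0.2030 + 0.25·0.6473 + 0.15·0.1497; P(species A) ≈ 0.4354, P(species B) ≈ 0.4958, P(species C) ≈ 0.0688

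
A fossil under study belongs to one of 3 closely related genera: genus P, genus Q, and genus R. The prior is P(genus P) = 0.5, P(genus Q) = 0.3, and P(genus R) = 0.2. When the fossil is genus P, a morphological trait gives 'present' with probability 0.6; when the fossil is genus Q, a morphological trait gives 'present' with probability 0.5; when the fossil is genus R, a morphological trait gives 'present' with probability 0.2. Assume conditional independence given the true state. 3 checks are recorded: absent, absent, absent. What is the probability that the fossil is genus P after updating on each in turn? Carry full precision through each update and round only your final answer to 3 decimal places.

Apply Bayes' rule sequentially, carrying P(genus P) forward.
After 'absent': normaliser = 0.4·0.5000 + 0.5·0.3000 + 0.8·0.2000; P(genus P) ≈ 0.3922, P(genus Q) ≈ 0.2941, P(genus R) ≈ 0.3137
After 'absent': normaliser = 0.4·0.3922 + 0.5·0.2941 + 0.8·0.3137; P(genus P) ≈ 0.2827, P(genus Q) ≈ 0.2650, P(genus R) ≈ 0.4523
After 'absent': normaliser = 0.4·0.2827 + 0.5·0.2650 + 0.8·0.4523; P(genus P) ≈ 0.1862, P(genus Q) ≈ 0.2182, P(genus R) ≈ 0.5957

0.186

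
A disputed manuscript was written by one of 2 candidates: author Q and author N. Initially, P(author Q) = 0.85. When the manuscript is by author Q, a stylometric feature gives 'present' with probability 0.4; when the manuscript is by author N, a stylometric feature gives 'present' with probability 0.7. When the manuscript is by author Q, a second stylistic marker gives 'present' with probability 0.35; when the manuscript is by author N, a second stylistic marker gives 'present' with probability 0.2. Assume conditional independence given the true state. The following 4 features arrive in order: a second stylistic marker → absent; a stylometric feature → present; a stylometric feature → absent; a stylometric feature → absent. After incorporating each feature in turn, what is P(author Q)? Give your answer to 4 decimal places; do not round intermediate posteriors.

0.9132

After a second stylistic marker='absent': P(author Q) = 0.65·0.8500 / (0.65·0.8500 + 0.8·0.1500) ≈ 0.8216
After a stylometric feature='present': P(author Q) = 0.4·0.8216 / (0.4·0.8216 + 0.7·0.1784) ≈ 0.7246
After a stylometric feature='absent': P(author Q) = 0.6·0.7246 / (0.6·0.7246 + 0.3·0.2754) ≈ 0.8403
After a stylometric feature='absent': P(author Q) = 0.6·0.8403 / (0.6·0.8403 + 0.3·0.1597) ≈ 0.9132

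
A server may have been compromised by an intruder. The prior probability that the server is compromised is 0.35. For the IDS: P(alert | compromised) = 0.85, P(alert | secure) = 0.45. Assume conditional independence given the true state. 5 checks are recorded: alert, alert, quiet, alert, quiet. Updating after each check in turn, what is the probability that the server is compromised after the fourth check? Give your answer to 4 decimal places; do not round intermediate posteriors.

Apply Bayes' rule sequentially, carrying P(compromised) forward.
After 'alert': P(compromised) = 0.85·0.3500 / (0.85·0.3500 + 0.45·0.6500) ≈ 0.5042
After 'alert': P(compromised) = 0.85·0.5042 / (0.85·0.5042 + 0.45·0.4958) ≈ 0.6577
After 'quiet': P(compromised) = 0.15·0.6577 / (0.15·0.6577 + 0.55·0.3423) ≈ 0.3438
After 'alert': P(compromised) = 0.85·0.3438 / (0.85·0.3438 + 0.45·0.6562) ≈ 0.4974

0.4974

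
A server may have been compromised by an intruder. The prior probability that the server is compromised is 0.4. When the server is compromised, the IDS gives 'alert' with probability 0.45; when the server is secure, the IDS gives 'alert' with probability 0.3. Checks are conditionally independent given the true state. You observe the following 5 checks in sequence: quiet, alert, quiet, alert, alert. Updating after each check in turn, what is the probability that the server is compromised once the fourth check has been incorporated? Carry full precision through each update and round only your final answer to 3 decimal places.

After 'quiet': P(compromised) = 0.55·0.4000 / (0.55·0.4000 + 0.7·0.6000) ≈ 0.3438
After 'alert': P(compromised) = 0.45·0.3438 / (0.45·0.3438 + 0.3·0.6562) ≈ 0.4400
After 'quiet': P(compromised) = 0.55·0.4400 / (0.55·0.4400 + 0.7·0.5600) ≈ 0.3817
After 'alert': P(compromised) = 0.45·0.3817 / (0.45·0.3817 + 0.3·0.6183) ≈ 0.4808

0.481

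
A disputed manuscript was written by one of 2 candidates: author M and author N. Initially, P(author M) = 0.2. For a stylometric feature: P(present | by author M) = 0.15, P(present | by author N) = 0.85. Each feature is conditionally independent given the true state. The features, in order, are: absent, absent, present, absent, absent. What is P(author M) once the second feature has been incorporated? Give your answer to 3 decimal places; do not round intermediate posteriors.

After 'absent': P(author M) = 0.85·0.2000 / (0.85·0.2000 + 0.15·0.8000) ≈ 0.5862
After 'absent': P(author M) = 0.85·0.5862 / (0.85·0.5862 + 0.15·0.4138) ≈ 0.8892

0.889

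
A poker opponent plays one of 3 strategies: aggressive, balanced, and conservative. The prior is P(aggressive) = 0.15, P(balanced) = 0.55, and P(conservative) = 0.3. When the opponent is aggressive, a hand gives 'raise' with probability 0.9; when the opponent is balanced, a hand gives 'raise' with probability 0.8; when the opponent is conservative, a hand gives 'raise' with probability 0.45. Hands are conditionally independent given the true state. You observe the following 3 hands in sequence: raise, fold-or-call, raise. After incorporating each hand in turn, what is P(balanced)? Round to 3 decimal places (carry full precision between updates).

0.607

Apply Bayes' rule sequentially, carrying P(balanced) forward.
After 'raise': normaliser = 0.9·0.1500 + 0.8·0.5500 + 0.45·0.3000; P(aggressive) ≈ 0.1901, P(balanced) ≈ 0.6197, P(conservative) ≈ 0.1901
After 'fold-or-call': normaliser = 0.1·0.1901 + 0.2·0.6197 + 0.55·0.1901; P(aggressive) ≈ 0.0768, P(balanced) ≈ 0.5007, P(conservative) ≈ 0.4225
After 'raise': normaliser = 0.9·0.0768 + 0.8·0.5007 + 0.45·0.4225; P(aggressive) ≈ 0.1048, P(balanced) ≈ 0.6071, P(conservative) ≈ 0.2881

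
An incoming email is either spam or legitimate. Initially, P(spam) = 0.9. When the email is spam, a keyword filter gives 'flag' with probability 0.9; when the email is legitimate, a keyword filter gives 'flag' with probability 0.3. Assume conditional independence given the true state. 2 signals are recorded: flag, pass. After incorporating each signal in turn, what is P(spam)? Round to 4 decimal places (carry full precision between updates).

0.7941

Apply Bayes' rule sequentially, carrying P(spam) forward.
After 'flag': P(spam) = 0.9·0.9000 / (0.9·0.9000 + 0.3·0.1000) ≈ 0.9643
After 'pass': P(spam) = 0.1·0.9643 / (0.1·0.9643 + 0.7·0.0357) ≈ 0.7941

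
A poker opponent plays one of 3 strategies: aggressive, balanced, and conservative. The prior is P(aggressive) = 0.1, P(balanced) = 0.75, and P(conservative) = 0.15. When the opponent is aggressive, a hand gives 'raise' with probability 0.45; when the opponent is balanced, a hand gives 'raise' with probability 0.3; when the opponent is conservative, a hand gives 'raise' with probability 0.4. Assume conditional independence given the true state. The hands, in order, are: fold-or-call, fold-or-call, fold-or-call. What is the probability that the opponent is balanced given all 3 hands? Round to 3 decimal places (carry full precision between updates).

0.840

After 'fold-or-call': normaliser = 0.55·0.1000 + 0.7·0.7500 + 0.6·0.1500; P(aggressive) ≈ 0.0821, P(balanced) ≈ 0.7836, P(conservative) ≈ 0.1343
After 'fold-or-call': normaliser = 0.55·0.0821 + 0.7·0.7836 + 0.6·0.1343; P(aggressive) ≈ 0.0670, P(balanced) ≈ 0.8135, P(conservative) ≈ 0.1195
After 'fold-or-call': normaliser = 0.55·0.0670 + 0.7·0.8135 + 0.6·0.1195; P(aggressive) ≈ 0.0543, P(balanced) ≈ 0.8399, P(conservative) ≈ 0.1058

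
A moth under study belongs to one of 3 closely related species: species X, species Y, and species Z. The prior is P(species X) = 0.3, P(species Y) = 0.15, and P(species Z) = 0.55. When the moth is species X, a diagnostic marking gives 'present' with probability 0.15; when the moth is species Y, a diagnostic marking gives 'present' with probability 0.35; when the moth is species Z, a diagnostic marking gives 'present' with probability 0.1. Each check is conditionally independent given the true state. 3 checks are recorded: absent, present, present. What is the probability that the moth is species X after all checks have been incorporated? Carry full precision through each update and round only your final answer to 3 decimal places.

0.254

After 'absent': normaliser = 0.85·0.3000 + 0.65·0.1500 + 0.9·0.5500; P(species X) ≈ 0.3009, P(species Y) ≈ 0.1150, P(species Z) ≈ 0.5841
After 'present': normaliser = 0.15·0.3009 + 0.35·0.1150 + 0.1·0.5841; P(species X) ≈ 0.3138, P(species Y) ≈ 0.2800, P(species Z) ≈ 0.4062
After 'present': normaliser = 0.15·0.3138 + 0.35·0.2800 + 0.1·0.4062; P(species X) ≈ 0.2535, P(species Y) ≈ 0.5278, P(species Z) ≈ 0.2187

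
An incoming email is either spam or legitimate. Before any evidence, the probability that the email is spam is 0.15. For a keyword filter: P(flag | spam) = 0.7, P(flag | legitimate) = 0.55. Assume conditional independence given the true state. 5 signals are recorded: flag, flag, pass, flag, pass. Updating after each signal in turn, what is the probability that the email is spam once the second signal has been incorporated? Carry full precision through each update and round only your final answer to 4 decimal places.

0.2223

Apply Bayes' rule sequentially, carrying P(spam) forward.
After 'flag': P(spam) = 0.7·0.1500 / (0.7·0.1500 + 0.55·0.8500) ≈ 0.1834
After 'flag': P(spam) = 0.7·0.1834 / (0.7·0.1834 + 0.55·0.8166) ≈ 0.2223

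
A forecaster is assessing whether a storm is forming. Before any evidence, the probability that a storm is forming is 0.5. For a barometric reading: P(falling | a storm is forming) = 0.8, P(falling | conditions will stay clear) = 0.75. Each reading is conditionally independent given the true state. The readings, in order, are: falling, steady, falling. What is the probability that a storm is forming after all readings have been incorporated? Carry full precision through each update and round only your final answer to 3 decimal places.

After 'falling': P(storm) = 0.8·0.5000 / (0.8·0.5000 + 0.75·0.5000) ≈ 0.5161
After 'steady': P(storm) = 0.2·0.5161 / (0.2·0.5161 + 0.25·0.4839) ≈ 0.4604
After 'falling': P(storm) = 0.8·0.4604 / (0.8·0.4604 + 0.75·0.5396) ≈ 0.4765

0.477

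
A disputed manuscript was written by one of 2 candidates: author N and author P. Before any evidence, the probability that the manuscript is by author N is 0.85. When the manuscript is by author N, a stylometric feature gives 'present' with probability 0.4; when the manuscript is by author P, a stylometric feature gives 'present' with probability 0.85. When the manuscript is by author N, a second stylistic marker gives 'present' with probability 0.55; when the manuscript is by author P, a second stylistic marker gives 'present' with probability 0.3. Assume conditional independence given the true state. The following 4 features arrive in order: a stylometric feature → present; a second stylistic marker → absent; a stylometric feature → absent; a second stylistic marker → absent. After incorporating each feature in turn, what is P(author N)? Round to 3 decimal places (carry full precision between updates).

0.815

After a stylometric feature='present': P(author N) = 0.4·0.8500 / (0.4·0.8500 + 0.85·0.1500) ≈ 0.7273
After a second stylistic marker='absent': P(author N) = 0.45·0.7273 / (0.45·0.7273 + 0.7·0.2727) ≈ 0.6316
After a stylometric feature='absent': P(author N) = 0.6·0.6316 / (0.6·0.6316 + 0.15·0.3684) ≈ 0.8727
After a second stylistic marker='absent': P(author N) = 0.45·0.8727 / (0.45·0.8727 + 0.7·0.1273) ≈ 0.8151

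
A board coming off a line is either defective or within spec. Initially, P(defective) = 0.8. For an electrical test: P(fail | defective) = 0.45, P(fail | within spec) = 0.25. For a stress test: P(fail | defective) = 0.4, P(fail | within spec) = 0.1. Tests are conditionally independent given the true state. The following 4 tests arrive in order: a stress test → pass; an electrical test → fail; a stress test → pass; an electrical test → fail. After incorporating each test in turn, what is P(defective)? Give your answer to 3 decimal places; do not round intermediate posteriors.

After a stress test='pass': P(defective) = 0.6·0.8000 / (0.6·0.8000 + 0.9·0.2000) ≈ 0.7273
After an electrical test='fail': P(defective) = 0.45·0.7273 / (0.45·0.7273 + 0.25·0.2727) ≈ 0.8276
After a stress test='pass': P(defective) = 0.6·0.8276 / (0.6·0.8276 + 0.9·0.1724) ≈ 0.7619
After an electrical test='fail': P(defective) = 0.45·0.7619 / (0.45·0.7619 + 0.25·0.2381) ≈ 0.8521

0.852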